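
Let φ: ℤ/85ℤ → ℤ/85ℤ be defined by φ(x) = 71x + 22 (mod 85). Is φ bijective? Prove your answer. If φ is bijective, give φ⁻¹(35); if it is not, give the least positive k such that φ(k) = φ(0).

By definition, injectivity means: for all x_1, x_2 in the domain, φ(x_1) = φ(x_2) implies x_1 = x_2.
Suppose φ(x_1) = φ(x_2) in ℤ/85ℤ. Then 71x_1 + 22 ≡ 71x_2 + 22 (mod 85), hence 71(x_1 − x_2) ≡ 0 (mod 85).
Since gcd(71, 85) = 1, 71 is invertible modulo 85, therefore x_1 − x_2 ≡ 0 (mod 85), i.e. x_1 = x_2.
We now compute 71⁻¹ mod 85 explicitly. Euclid's algorithm: 85 = 1·71 + 14, 71 = 5·14 + 1; back-substituting gives 1 = 6·71 − 5·85, so 71⁻¹ ≡ 6 (mod 85).
Then y ↦ 6(y − 22) is a two-sided inverse to φ, so every y ∈ ℤ/85ℤ has a preimage.
Hence φ is bijective.
Since φ is bijective, we compute φ⁻¹(35): solve 71x + 22 ≡ 35 (mod 85), i.e. 71x ≡ 13 (mod 85).
Multiplying by 71⁻¹ = 6 gives x ≡ 6·13 = 78 ≡ 78 (mod 85).
Check: φ(78) = 71·78 + 22 = 5560 = 65·85 + 35 ≡ 35 (mod 85).

78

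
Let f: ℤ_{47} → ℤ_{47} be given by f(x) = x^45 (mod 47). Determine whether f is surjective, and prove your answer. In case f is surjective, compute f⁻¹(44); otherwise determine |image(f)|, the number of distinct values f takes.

Since 47 is prime, the nonzero elements of ℤ_{47} form a cyclic group of order 46.
As gcd(45, 46) = 1, raising to the 45th power is a bijection on this group: if u^45 ≡ v^45 then (uv^{−1})^45 = 1, and the only element of order dividing gcd(45, 46) = 1 is 1, so u = v.
With f(0) = 0 this makes f injective on all of ℤ_{47}, hence bijective (finite equal-size domain and codomain). In particular f is surjective.
Since f is surjective, we find the preimage of 44. The inverse of x ↦ x^45 on (ℤ_{47})^× is x ↦ x^45, because 45·45 = 2025 = 44·46 + 1 ≡ 1 (mod 46) and x^{46} = 1 for x ≠ 0 (Fermat). So f⁻¹(44) = 44^45 mod 47.
Repeated squaring mod 47: 44^1 ≡ 44, 44^2 ≡ 44² = 1936 ≡ 9, 44^4 ≡ 9² = 81 ≡ 34, 44^8 ≡ 34² = 1156 ≡ 28, 44^16 ≡ 28² = 784 ≡ 32, 44^32 ≡ 32² = 1024 ≡ 37. Since 45 = 32 + 8 + 4 + 1, 44^45 ≡ 37·28·34·44: 37·28 = 1036 ≡ 2, then 2·34 = 68 ≡ 21, then 21·44 = 924 ≡ 31. So 44^45 ≡ 31 (mod 47).
Hence f⁻¹(44) = 31.

31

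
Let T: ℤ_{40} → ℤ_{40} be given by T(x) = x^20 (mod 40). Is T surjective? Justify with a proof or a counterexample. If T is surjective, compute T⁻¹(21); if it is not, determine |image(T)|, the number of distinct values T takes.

4

T(1) = 1^20 = 1.
T(3): Repeated squaring mod 40: 3^1 ≡ 3, 3^2 ≡ 3² = 9, 3^4 ≡ 9² = 81 ≡ 1, 3^8 ≡ 1² = 1, 3^16 ≡ 1² = 1. Since 20 = 16 + 4, 3^20 ≡ 1·1: 1·1 = 1. So 3^20 ≡ 1 (mod 40).
So T(1) = T(3) = 1 while 1 ≠ 3, so T is not injective.
A non-injective map from the 40-element set ℤ_{40} to itself takes at most 39 distinct values, so it cannot be surjective. Thus T is not surjective.
Since T is not surjective, we determine |image(T)|. Computing x^20 mod 40 for each x (by repeated squaring, reducing mod 40 at every step), the values T(0), T(1), …, T(39) are: 0, 1, 16, 1, 16, 25, 16, 1, 16, 1, 0, 1, 16, 1, 16, 25, 16, 1, 16, 1, 0, 1, 16, 1, 16, 25, 16, 1, 16, 1, 0, 1, 16, 1, 16, 25, 16, 1, 16, 1.
The distinct values are {0, 1, 16, 25}; there are 4 of them.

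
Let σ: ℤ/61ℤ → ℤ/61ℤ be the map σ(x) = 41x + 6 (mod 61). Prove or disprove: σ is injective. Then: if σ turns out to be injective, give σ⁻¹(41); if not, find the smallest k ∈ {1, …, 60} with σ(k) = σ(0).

44

Suppose σ(s) = σ(t) in ℤ/61ℤ. Then 41s + 6 ≡ 41t + 6 (mod 61), therefore 41(s − t) ≡ 0 (mod 61).
Since gcd(41, 61) = 1, 41 is invertible modulo 61, therefore s − t ≡ 0 (mod 61), i.e. s = t.
So σ is injective.
We now compute 41⁻¹ mod 61 explicitly. Euclid's algorithm: 61 = 1·41 + 20, 41 = 2·20 + 1; back-substituting gives 1 = 3·41 − 2·61, so 41⁻¹ ≡ 3 (mod 61).
Since σ is injective, we find σ⁻¹(41): we need 41x ≡ 41 − 6 ≡ 35 (mod 61). Using 41⁻¹ = 3: x ≡ 3·35 = 105 = 1·61 + 44, so x = 44.
Check: σ(44) = 41·44 + 6 = 1810 = 29·61 + 41 ≡ 41 (mod 61).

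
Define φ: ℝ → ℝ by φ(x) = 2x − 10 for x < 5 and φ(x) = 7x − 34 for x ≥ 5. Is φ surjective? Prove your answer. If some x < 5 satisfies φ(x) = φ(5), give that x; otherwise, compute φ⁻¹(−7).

3/2

Both pieces are strictly increasing (slopes 2 and 7), so each is injective on its own interval.
The left piece maps (−∞, 5) onto (−∞, 0); the right piece maps [5, ∞) onto [1, ∞).
The union (−∞, 0) ∪ [1, ∞) omits the interval between 0 and 1; in particular 0 has no preimage. So φ is not surjective.
Because the two images are disjoint, no x < 5 has φ(x) = φ(5), so we compute φ⁻¹(−7): −7 lies in (−∞, 0), so solve 2x − 10 = −7: x = (−7 + 10)/2 = 3/2.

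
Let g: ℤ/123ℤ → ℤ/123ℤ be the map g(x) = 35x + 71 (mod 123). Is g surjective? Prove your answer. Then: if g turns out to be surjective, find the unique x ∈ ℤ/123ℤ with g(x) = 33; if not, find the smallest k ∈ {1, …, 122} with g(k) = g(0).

20

Recall: surjectivity means every element of the codomain has a preimage under g.
Since gcd(35, 123) = 1, 35 is invertible modulo 123. Euclid's algorithm: 123 = 3·35 + 18, 35 = 1·18 + 17, 18 = 1·17 + 1; back-substituting gives 1 = 116·35 − 33·123, so 35⁻¹ ≡ 116 (mod 123).
Then y ↦ 116(y − 71) is a two-sided inverse to g, so every y ∈ ℤ/123ℤ has a preimage.
So g is surjective.
Since g is surjective, we find g⁻¹(33): we need 35x ≡ 33 − 71 ≡ 85 (mod 123). Using 35⁻¹ = 116: x ≡ 116·85 = 9860 = 80·123 + 20, so x = 20.
Check: g(20) = 35·20 + 71 = 771 = 6·123 + 33 ≡ 33 (mod 123).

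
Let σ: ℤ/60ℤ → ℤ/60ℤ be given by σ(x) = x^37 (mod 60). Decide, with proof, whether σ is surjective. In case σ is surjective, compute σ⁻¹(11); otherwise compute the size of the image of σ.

σ(0) = 0^37 = 0.
σ(30): Repeated squaring mod 60: 30^1 ≡ 30, 30^2 ≡ 30² = 900 ≡ 0, 30^4 ≡ 0² = 0, 30^8 ≡ 0² = 0, 30^16 ≡ 0² = 0, 30^32 ≡ 0² = 0. Since 37 = 32 + 4 + 1, 30^37 ≡ 0·0·30: 0·0 = 0, then 0·30 = 0. So 30^37 ≡ 0 (mod 60).
So σ(0) = σ(30) = 0 while 0 ≠ 30, therefore σ is not injective.
A non-injective map from the 60-element set ℤ/60ℤ to itself takes at most 59 distinct values, so it cannot be surjective. Therefore σ is not surjective.
Since σ is not surjective, we determine |image(σ)|. Computing x^37 mod 60 for each x (by repeated squaring, reducing mod 60 at every step), the values σ(0), σ(1), …, σ(59) are: 0, 1, 32, 3, 4, 5, 36, 7, 8, 9, 40, 11, 12, 13, 44, 15, 16, 17, 48, 19, 20, 21, 52, 23, 24, 25, 56, 27, 28, 29, 0, 31, 32, 33, 4, 35, 36, 37, 8, 39, 40, 41, 12, 43, 44, 45, 16, 47, 48, 49, 20, 51, 52, 53, 24, 55, 56, 57, 28, 59.
The distinct values are {0, 1, 3, 4, 5, 7, 8, 9, 11, 12, 13, 15, 16, 17, 19, 20, 21, 23, 24, 25, 27, 28, 29, 31, 32, 33, 35, 36, 37, 39, 40, 41, 43, 44, 45, 47, 48, 49, 51, 52, 53, 55, 56, 57, 59}; there are 45 of them.

45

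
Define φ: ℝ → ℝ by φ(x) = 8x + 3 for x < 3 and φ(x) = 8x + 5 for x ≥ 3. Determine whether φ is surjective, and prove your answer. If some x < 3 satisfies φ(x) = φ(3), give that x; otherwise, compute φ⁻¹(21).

Both pieces are strictly increasing (slopes 8 and 8), so each is injective on its own interval.
The left piece maps (−∞, 3) onto (−∞, 27); the right piece maps [3, ∞) onto [29, ∞).
The union (−∞, 27) ∪ [29, ∞) omits the interval between 27 and 29; in particular 27 has no preimage. So φ is not surjective.
Because the two images are disjoint, no x < 3 has φ(x) = φ(3), so we compute φ⁻¹(21): 21 lies in (−∞, 27), so solve 8x + 3 = 21: x = (21 − 3)/8 = 9/4.

9/4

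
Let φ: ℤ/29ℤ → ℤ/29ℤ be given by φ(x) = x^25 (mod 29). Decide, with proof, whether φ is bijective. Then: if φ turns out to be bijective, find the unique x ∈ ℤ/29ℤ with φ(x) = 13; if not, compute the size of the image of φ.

5

Since 29 is prime, the nonzero elements of ℤ/29ℤ form a cyclic group of order 28.
As gcd(25, 28) = 1, raising to the 25th power is a bijection on this group: if u^25 ≡ v^25 then (uv^{−1})^25 = 1, and the only element of order dividing gcd(25, 28) = 1 is 1, so u = v.
With φ(0) = 0 this makes φ injective on all of ℤ/29ℤ, hence bijective (finite equal-size domain and codomain). In particular φ is bijective.
Since φ is bijective, we find the preimage of 13. The inverse of x ↦ x^25 on (ℤ/29ℤ)^× is x ↦ x^9, because 25·9 = 225 = 8·28 + 1 ≡ 1 (mod 28) and x^{28} = 1 for x ≠ 0 (Fermat). So φ⁻¹(13) = 13^9 mod 29.
Repeated squaring mod 29: 13^1 ≡ 13, 13^2 ≡ 13² = 169 ≡ 24, 13^4 ≡ 24² = 576 ≡ 25, 13^8 ≡ 25² = 625 ≡ 16. Since 9 = 8 + 1, 13^9 ≡ 16·13: 16·13 = 208 ≡ 5. So 13^9 ≡ 5 (mod 29).
Hence φ⁻¹(13) = 5.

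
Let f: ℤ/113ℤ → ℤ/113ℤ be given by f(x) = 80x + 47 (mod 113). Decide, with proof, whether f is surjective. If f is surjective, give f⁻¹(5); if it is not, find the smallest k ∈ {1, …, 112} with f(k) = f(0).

104

Since gcd(80, 113) = 1, 80 is invertible modulo 113. Euclid's algorithm: 113 = 1·80 + 33, 80 = 2·33 + 14, 33 = 2·14 + 5, 14 = 2·5 + 4, 5 = 1·4 + 1; back-substituting gives 1 = 89·80 − 63·113, so 80⁻¹ ≡ 89 (mod 113).
Then y ↦ 89(y − 47) is a two-sided inverse to f, so every y ∈ ℤ/113ℤ has a preimage.
So f is surjective.
Since f is surjective, we compute f⁻¹(5): solve 80x + 47 ≡ 5 (mod 113), i.e. 80x ≡ 71 (mod 113).
Multiplying by 80⁻¹ = 89 gives x ≡ 89·71 = 6319 = 55·113 + 104 ≡ 104 (mod 113).
Check: f(104) = 80·104 + 47 = 8367 = 74·113 + 5 ≡ 5 (mod 113).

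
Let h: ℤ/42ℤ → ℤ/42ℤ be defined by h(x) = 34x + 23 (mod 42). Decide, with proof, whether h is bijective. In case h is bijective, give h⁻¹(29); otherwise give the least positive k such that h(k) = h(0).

21

Recall that h is injective if h(s) = h(t) implies s = t.
We have gcd(34, 42) = 2 > 1. Taking s = 0 and t = 21: h(0) = 23 and h(21) = 34·21 + 23 = 737 ≡ 23 (mod 42).
So h(0) = h(21) while 0 ≠ 21, therefore h is not injective, hence not bijective.
Since h is not bijective, we find the least positive k with h(k) = h(0): this means 34k ≡ 0 (mod 42), i.e. 42 ∣ 34k. Since gcd(34, 42) = 2, dividing through by 2 this holds exactly when 21 ∣ 17k, and as gcd(17, 21) = 1, exactly when 21 ∣ k.
The smallest positive such k is 21.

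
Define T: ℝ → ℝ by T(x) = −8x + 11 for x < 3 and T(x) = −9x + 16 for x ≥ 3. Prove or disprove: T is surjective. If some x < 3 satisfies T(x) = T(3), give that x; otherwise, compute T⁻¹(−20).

11/4

Both pieces are strictly decreasing (slopes −8 and −9), so each is injective on its own interval.
The left piece maps (−∞, 3) onto (−13, ∞); the right piece maps [3, ∞) onto (−∞, −11].
The union (−13, ∞) ∪ (−∞, −11] covers ℝ, so T is surjective.
For the follow-up: the images overlap, so an x < 3 with T(x) = T(3) exists. T(3) = −11; solving −8x + 11 = −11 for x < 3 gives x = (−11 − 11)/(−8) = 11/4.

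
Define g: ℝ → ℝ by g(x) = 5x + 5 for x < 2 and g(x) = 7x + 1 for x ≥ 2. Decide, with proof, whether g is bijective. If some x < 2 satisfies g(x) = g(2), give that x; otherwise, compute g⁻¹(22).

3

Both pieces are strictly increasing (slopes 5 and 7), so each is injective on its own interval.
The left piece maps (−∞, 2) onto (−∞, 15); the right piece maps [2, ∞) onto [15, ∞).
Since 15 = 15, the images partition ℝ: g is injective and surjective, hence bijective.
Because the two images are disjoint, no x < 2 has g(x) = g(2), so we compute g⁻¹(22): 22 lies in [15, ∞), so solve 7x + 1 = 22: x = (22 − 1)/7 = 3.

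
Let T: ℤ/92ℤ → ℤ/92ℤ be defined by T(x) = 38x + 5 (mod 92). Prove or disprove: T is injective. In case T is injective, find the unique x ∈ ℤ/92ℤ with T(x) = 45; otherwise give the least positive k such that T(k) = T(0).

We have gcd(38, 92) = 2 > 1. Taking u = 0 and v = 46: T(0) = 5 and T(46) = 38·46 + 5 = 1753 ≡ 5 (mod 92).
So T(0) = T(46) while 0 ≠ 46, hence T is not injective.
Since T is not injective, we find the least positive k with T(k) = T(0): this means 38k ≡ 0 (mod 92), i.e. 92 ∣ 38k. Since gcd(38, 92) = 2, dividing through by 2 this holds exactly when 46 ∣ 19k, and as gcd(19, 46) = 1, exactly when 46 ∣ k.
The smallest positive such k is 46.

46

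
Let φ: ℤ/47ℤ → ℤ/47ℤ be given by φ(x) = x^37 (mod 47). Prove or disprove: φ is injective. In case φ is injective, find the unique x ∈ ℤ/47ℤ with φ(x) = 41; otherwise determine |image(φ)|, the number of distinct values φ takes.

26

Since 47 is prime, the nonzero elements of ℤ/47ℤ form a cyclic group of order 46.
As gcd(37, 46) = 1, raising to the 37th power is a bijection on this group: if s^37 ≡ t^37 then (st^{−1})^37 = 1, and the only element of order dividing gcd(37, 46) = 1 is 1, so s = t.
With φ(0) = 0 this makes φ injective on all of ℤ/47ℤ, hence bijective (finite equal-size domain and codomain). In particular φ is injective.
Since φ is injective, we find the preimage of 41. The inverse of x ↦ x^37 on (ℤ/47ℤ)^× is x ↦ x^5, because 37·5 = 185 = 4·46 + 1 ≡ 1 (mod 46) and x^{46} = 1 for x ≠ 0 (Fermat). So φ⁻¹(41) = 41^5 mod 47.
Repeated squaring mod 47: 41^1 ≡ 41, 41^2 ≡ 41² = 1681 ≡ 36, 41^4 ≡ 36² = 1296 ≡ 27. Since 5 = 4 + 1, 41^5 ≡ 27·41: 27·41 = 1107 ≡ 26. So 41^5 ≡ 26 (mod 47).
Hence φ⁻¹(41) = 26.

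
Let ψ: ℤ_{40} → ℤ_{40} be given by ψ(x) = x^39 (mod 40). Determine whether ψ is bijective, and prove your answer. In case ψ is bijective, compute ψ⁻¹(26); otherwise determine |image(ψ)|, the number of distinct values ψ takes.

ψ(0) = 0^39 = 0.
ψ(10): Repeated squaring mod 40: 10^1 ≡ 10, 10^2 ≡ 10² = 100 ≡ 20, 10^4 ≡ 20² = 400 ≡ 0, 10^8 ≡ 0² = 0, 10^16 ≡ 0² = 0, 10^32 ≡ 0² = 0. Since 39 = 32 + 4 + 2 + 1, 10^39 ≡ 0·0·20·10: 0·0 = 0, then 0·20 = 0, then 0·10 = 0. So 10^39 ≡ 0 (mod 40).
So ψ(0) = ψ(10) = 0 while 0 ≠ 10, so ψ is not injective, hence not bijective.
Since ψ is not bijective, we determine |image(ψ)|. Computing x^39 mod 40 for each x (by repeated squaring, reducing mod 40 at every step), the values ψ(0), ψ(1), …, ψ(39) are: 0, 1, 8, 27, 24, 5, 16, 23, 32, 9, 0, 11, 8, 37, 24, 15, 16, 33, 32, 19, 0, 21, 8, 7, 24, 25, 16, 3, 32, 29, 0, 31, 8, 17, 24, 35, 16, 13, 32, 39.
The distinct values are {0, 1, 3, 5, 7, 8, 9, 11, 13, 15, 16, 17, 19, 21, 23, 24, 25, 27, 29, 31, 32, 33, 35, 37, 39}; there are 25 of them.

25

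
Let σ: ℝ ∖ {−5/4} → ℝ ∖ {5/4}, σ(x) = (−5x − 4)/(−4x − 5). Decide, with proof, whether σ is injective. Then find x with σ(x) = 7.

-31/23

Suppose σ(x_1) = σ(x_2). Cross-multiplying: (−5x_1 − 4)(−4x_2 − 5) = (−5x_2 − 4)(−4x_1 − 5).
Expanding both sides and cancelling the symmetric terms leaves 9·(x_1 − x_2) = 0. Since 9 ≠ 0, x_1 = x_2. Therefore σ is injective.
Solving σ(x) = 7: cross-multiplying gives −5x − 4 = 7(−4x − 5), which rearranges to 23x = −31, so x = −31/23.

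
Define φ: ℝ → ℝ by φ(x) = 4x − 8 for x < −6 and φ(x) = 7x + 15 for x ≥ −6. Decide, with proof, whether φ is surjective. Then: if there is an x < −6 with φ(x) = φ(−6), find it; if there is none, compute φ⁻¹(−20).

Both pieces are strictly increasing (slopes 4 and 7), so each is injective on its own interval.
The left piece maps (−∞, −6) onto (−∞, −32); the right piece maps [−6, ∞) onto [−27, ∞).
The union (−∞, −32) ∪ [−27, ∞) omits the interval between −32 and −27; in particular −32 has no preimage. So φ is not surjective.
Because the two images are disjoint, no x < −6 has φ(x) = φ(−6), so we compute φ⁻¹(−20): −20 lies in [−27, ∞), so solve 7x + 15 = −20: x = (−20 − 15)/7 = −5.

-5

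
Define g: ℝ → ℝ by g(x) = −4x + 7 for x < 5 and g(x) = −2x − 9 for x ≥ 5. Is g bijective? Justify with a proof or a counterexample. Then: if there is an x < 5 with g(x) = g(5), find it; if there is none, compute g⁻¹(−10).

17/4

Both pieces are strictly decreasing (slopes −4 and −2), so each is injective on its own interval.
The left piece maps (−∞, 5) onto (−13, ∞); the right piece maps [5, ∞) onto (−∞, −19].
The images leave a gap (−13 has no preimage), so g is not surjective, hence not bijective.
Because the two images are disjoint, no x < 5 has g(x) = g(5), so we compute g⁻¹(−10): −10 lies in (−13, ∞), so solve −4x + 7 = −10: x = (−10 − 7)/(−4) = 17/4.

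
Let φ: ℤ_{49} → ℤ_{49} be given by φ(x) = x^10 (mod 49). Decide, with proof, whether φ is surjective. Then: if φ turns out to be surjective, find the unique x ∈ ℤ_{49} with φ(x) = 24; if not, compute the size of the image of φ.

φ(0) = 0^10 = 0.
φ(7): Repeated squaring mod 49: 7^1 ≡ 7, 7^2 ≡ 7² = 49 ≡ 0, 7^4 ≡ 0² = 0, 7^8 ≡ 0² = 0. Since 10 = 8 + 2, 7^10 ≡ 0·0: 0·0 = 0. So 7^10 ≡ 0 (mod 49).
So φ(0) = φ(7) = 0 while 0 ≠ 7, thus φ is not injective.
A non-injective map from the 49-element set ℤ_{49} to itself takes at most 48 distinct values, so it cannot be surjective. Hence φ is not surjective.
Since φ is not surjective, we determine |image(φ)|. Computing x^10 mod 49 for each x (by repeated squaring, reducing mod 49 at every step), the values φ(0), φ(1), …, φ(48) are: 0, 1, 44, 4, 25, 23, 29, 0, 22, 16, 32, 46, 2, 8, 0, 43, 37, 11, 18, 30, 36, 0, 15, 9, 39, 39, 9, 15, 0, 36, 30, 18, 11, 37, 43, 0, 8, 2, 46, 32, 16, 22, 0, 29, 23, 25, 4, 44, 1.
The distinct values are {0, 1, 2, 4, 8, 9, 11, 15, 16, 18, 22, 23, 25, 29, 30, 32, 36, 37, 39, 43, 44, 46}; there are 22 of them.

22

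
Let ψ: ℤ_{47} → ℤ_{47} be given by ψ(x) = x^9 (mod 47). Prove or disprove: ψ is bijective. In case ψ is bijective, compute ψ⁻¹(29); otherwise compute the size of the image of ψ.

40

Since 47 is prime, the nonzero elements of ℤ_{47} form a cyclic group of order 46.
As gcd(9, 46) = 1, raising to the 9th power is a bijection on this group: if s^9 ≡ t^9 then (st^{−1})^9 = 1, and the only element of order dividing gcd(9, 46) = 1 is 1, so s = t.
With ψ(0) = 0 this makes ψ injective on all of ℤ_{47}, hence bijective (finite equal-size domain and codomain). In particular ψ is bijective.
Since ψ is bijective, we find the preimage of 29. The inverse of x ↦ x^9 on (ℤ_{47})^× is x ↦ x^41, because 9·41 = 369 = 8·46 + 1 ≡ 1 (mod 46) and x^{46} = 1 for x ≠ 0 (Fermat). So ψ⁻¹(29) = 29^41 mod 47.
Repeated squaring mod 47: 29^1 ≡ 29, 29^2 ≡ 29² = 841 ≡ 42, 29^4 ≡ 42² = 1764 ≡ 25, 29^8 ≡ 25² = 625 ≡ 14, 29^16 ≡ 14² = 196 ≡ 8, 29^32 ≡ 8² = 64 ≡ 17. Since 41 = 32 + 8 + 1, 29^41 ≡ 17·14·29: 17·14 = 238 ≡ 3, then 3·29 = 87 ≡ 40. So 29^41 ≡ 40 (mod 47).
Hence ψ⁻¹(29) = 40.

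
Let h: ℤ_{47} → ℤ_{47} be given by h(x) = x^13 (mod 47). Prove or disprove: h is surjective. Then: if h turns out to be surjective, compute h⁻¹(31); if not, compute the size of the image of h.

Since 47 is prime, the nonzero elements of ℤ_{47} form a cyclic group of order 46.
As gcd(13, 46) = 1, raising to the 13th power is a bijection on this group: if s^13 ≡ t^13 then (st^{−1})^13 = 1, and the only element of order dividing gcd(13, 46) = 1 is 1, so s = t.
With h(0) = 0 this makes h injective on all of ℤ_{47}, hence bijective (finite equal-size domain and codomain). In particular h is surjective.
Since h is surjective, we find the preimage of 31. The inverse of x ↦ x^13 on (ℤ_{47})^× is x ↦ x^39, because 13·39 = 507 = 11·46 + 1 ≡ 1 (mod 46) and x^{46} = 1 for x ≠ 0 (Fermat). So h⁻¹(31) = 31^39 mod 47.
Repeated squaring mod 47: 31^1 ≡ 31, 31^2 ≡ 31² = 961 ≡ 21, 31^4 ≡ 21² = 441 ≡ 18, 31^8 ≡ 18² = 324 ≡ 42, 31^16 ≡ 42² = 1764 ≡ 25, 31^32 ≡ 25² = 625 ≡ 14. Since 39 = 32 + 4 + 2 + 1, 31^39 ≡ 14·18·21·31: 14·18 = 252 ≡ 17, then 17·21 = 357 ≡ 28, then 28·31 = 868 ≡ 22. So 31^39 ≡ 22 (mod 47).
Hence h⁻¹(31) = 22.

22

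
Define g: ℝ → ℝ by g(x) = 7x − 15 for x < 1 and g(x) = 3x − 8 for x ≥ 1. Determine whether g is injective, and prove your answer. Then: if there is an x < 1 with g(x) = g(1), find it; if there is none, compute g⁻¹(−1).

7/3

Both pieces are strictly increasing (slopes 7 and 3), so each is injective on its own interval.
The left piece maps (−∞, 1) onto (−∞, −8); the right piece maps [1, ∞) onto [−5, ∞).
These images are disjoint, so no value is attained by both pieces. Thus g is injective.
Because the two images are disjoint, no x < 1 has g(x) = g(1), so we compute g⁻¹(−1): −1 lies in [−5, ∞), so solve 3x − 8 = −1: x = (−1 + 8)/3 = 7/3.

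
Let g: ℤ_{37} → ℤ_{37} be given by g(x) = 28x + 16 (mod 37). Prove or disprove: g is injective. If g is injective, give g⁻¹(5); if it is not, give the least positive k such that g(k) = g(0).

30

Suppose g(x_1) = g(x_2) in ℤ_{37}. Then 28x_1 + 16 ≡ 28x_2 + 16 (mod 37), hence 28(x_1 − x_2) ≡ 0 (mod 37).
Since gcd(28, 37) = 1, 28 is invertible modulo 37, thus x_1 − x_2 ≡ 0 (mod 37), i.e. x_1 = x_2.
So g is injective.
We now compute 28⁻¹ mod 37 explicitly. Euclid's algorithm: 37 = 1·28 + 9, 28 = 3·9 + 1; back-substituting gives 1 = 4·28 − 3·37, so 28⁻¹ ≡ 4 (mod 37).
Since g is injective, we find g⁻¹(5): we need 28x ≡ 5 − 16 ≡ 26 (mod 37). Using 28⁻¹ = 4: x ≡ 4·26 = 104 = 2·37 + 30, so x = 30.
Check: g(30) = 28·30 + 16 = 856 = 23·37 + 5 ≡ 5 (mod 37).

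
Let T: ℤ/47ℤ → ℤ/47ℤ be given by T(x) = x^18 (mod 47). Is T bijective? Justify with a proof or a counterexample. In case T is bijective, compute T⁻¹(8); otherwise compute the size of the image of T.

24

T(23): Repeated squaring mod 47: 23^1 ≡ 23, 23^2 ≡ 23² = 529 ≡ 12, 23^4 ≡ 12² = 144 ≡ 3, 23^8 ≡ 3² = 9, 23^16 ≡ 9² = 81 ≡ 34. Since 18 = 16 + 2, 23^18 ≡ 34·12: 34·12 = 408 ≡ 32. So 23^18 ≡ 32 (mod 47).
T(24): Repeated squaring mod 47: 24^1 ≡ 24, 24^2 ≡ 24² = 576 ≡ 12, 24^4 ≡ 12² = 144 ≡ 3, 24^8 ≡ 3² = 9, 24^16 ≡ 9² = 81 ≡ 34. Since 18 = 16 + 2, 24^18 ≡ 34·12: 34·12 = 408 ≡ 32. So 24^18 ≡ 32 (mod 47).
So T(23) = T(24) = 32 while 23 ≠ 24, thus T is not injective, hence not bijective.
Since T is not bijective, we determine |image(T)|. Computing x^18 mod 47 for each x (by repeated squaring, reducing mod 47 at every step), the values T(0), T(1), …, T(46) are: 0, 1, 25, 6, 14, 2, 9, 42, 21, 36, 3, 34, 37, 27, 16, 12, 8, 18, 7, 24, 28, 17, 4, 32, 32, 4, 17, 28, 24, 7, 18, 8, 12, 16, 27, 37, 34, 3, 36, 21, 42, 9, 2, 14, 6, 25, 1.
The distinct values are {0, 1, 2, 3, 4, 6, 7, 8, 9, 12, 14, 16, 17, 18, 21, 24, 25, 27, 28, 32, 34, 36, 37, 42}; there are 24 of them.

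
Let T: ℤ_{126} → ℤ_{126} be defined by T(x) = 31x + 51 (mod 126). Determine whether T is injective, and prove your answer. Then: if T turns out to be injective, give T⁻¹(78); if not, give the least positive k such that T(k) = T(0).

9

Suppose T(x_1) = T(x_2) in ℤ_{126}. Then 31x_1 + 51 ≡ 31x_2 + 51 (mod 126), therefore 31(x_1 − x_2) ≡ 0 (mod 126).
Since gcd(31, 126) = 1, 31 is invertible modulo 126, thus x_1 − x_2 ≡ 0 (mod 126), i.e. x_1 = x_2.
Hence T is injective.
We now compute 31⁻¹ mod 126 explicitly. Euclid's algorithm: 126 = 4·31 + 2, 31 = 15·2 + 1; back-substituting gives 1 = 61·31 − 15·126, so 31⁻¹ ≡ 61 (mod 126).
Since T is injective, we find T⁻¹(78): we need 31x ≡ 78 − 51 ≡ 27 (mod 126). Using 31⁻¹ = 61: x ≡ 61·27 = 1647 = 13·126 + 9, so x = 9.
Check: T(9) = 31·9 + 51 = 330 = 2·126 + 78 ≡ 78 (mod 126).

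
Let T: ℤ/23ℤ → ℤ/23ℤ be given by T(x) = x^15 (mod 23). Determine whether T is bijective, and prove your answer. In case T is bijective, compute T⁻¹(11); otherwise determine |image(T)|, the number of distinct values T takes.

20

Since 23 is prime, the nonzero elements of ℤ/23ℤ form a cyclic group of order 22.
As gcd(15, 22) = 1, raising to the 15th power is a bijection on this group: if a^15 ≡ b^15 then (ab^{−1})^15 = 1, and the only element of order dividing gcd(15, 22) = 1 is 1, so a = b.
With T(0) = 0 this makes T injective on all of ℤ/23ℤ, hence bijective (finite equal-size domain and codomain). In particular T is bijective.
Since T is bijective, we find the preimage of 11. The inverse of x ↦ x^15 on (ℤ/23ℤ)^× is x ↦ x^3, because 15·3 = 45 = 2·22 + 1 ≡ 1 (mod 22) and x^{22} = 1 for x ≠ 0 (Fermat). So T⁻¹(11) = 11^3 mod 23.
Repeated squaring mod 23: 11^1 ≡ 11, 11^2 ≡ 11² = 121 ≡ 6. Since 3 = 2 + 1, 11^3 ≡ 6·11: 6·11 = 66 ≡ 20. So 11^3 ≡ 20 (mod 23).
Hence T⁻¹(11) = 20.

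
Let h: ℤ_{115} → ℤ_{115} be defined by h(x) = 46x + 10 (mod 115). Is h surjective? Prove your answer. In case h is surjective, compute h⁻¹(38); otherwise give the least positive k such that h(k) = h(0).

5

Since gcd(46, 115) = 23, we have 46x ≡ 0 (mod 23) for all x, so h(x) ≡ 10 (mod 23).
But 0 ≢ 10 (mod 23), so 0 ∈ ℤ_{115} has no preimage. Thus h is not surjective.
Since h is not surjective, we find the least positive k with h(k) = h(0): this means 46k ≡ 0 (mod 115), i.e. 115 ∣ 46k. Since gcd(46, 115) = 23, dividing through by 23 this holds exactly when 5 ∣ 2k, and as gcd(2, 5) = 1, exactly when 5 ∣ k.
The smallest positive such k is 5.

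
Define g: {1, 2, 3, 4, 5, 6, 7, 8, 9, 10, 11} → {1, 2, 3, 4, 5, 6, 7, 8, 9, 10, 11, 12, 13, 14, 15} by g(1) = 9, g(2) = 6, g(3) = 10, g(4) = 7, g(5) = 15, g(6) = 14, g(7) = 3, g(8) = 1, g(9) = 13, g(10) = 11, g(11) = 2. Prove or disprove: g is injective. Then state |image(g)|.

11

The values g(1), …, g(11) are 9, 6, 10, 7, 15, 14, 3, 1, 13, 11, 2 — all distinct.
So g(a) = g(b) only when a = b, and g is injective.
The image of g is {1, 2, 3, 6, 7, 9, 10, 11, 13, 14, 15}, which has 11 elements.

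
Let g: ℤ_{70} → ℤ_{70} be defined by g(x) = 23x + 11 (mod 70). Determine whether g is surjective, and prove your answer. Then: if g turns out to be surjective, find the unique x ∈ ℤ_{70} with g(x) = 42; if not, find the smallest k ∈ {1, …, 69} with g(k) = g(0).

Since gcd(23, 70) = 1, 23 is invertible modulo 70. Euclid's algorithm: 70 = 3·23 + 1; back-substituting gives 1 = 67·23 − 22·70, so 23⁻¹ ≡ 67 (mod 70).
Then y ↦ 67(y − 11) is a two-sided inverse to g, so every y ∈ ℤ_{70} has a preimage.
So g is surjective.
Since g is surjective, we compute g⁻¹(42): solve 23x + 11 ≡ 42 (mod 70), i.e. 23x ≡ 31 (mod 70).
Multiplying by 23⁻¹ = 67 gives x ≡ 67·31 = 2077 = 29·70 + 47 ≡ 47 (mod 70).
Check: g(47) = 23·47 + 11 = 1092 = 15·70 + 42 ≡ 42 (mod 70).

47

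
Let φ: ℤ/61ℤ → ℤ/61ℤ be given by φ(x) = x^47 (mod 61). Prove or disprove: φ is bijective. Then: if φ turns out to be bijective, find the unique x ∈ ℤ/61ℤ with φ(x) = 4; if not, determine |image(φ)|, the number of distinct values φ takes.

Since 61 is prime, the nonzero elements of ℤ/61ℤ form a cyclic group of order 60.
As gcd(47, 60) = 1, raising to the 47th power is a bijection on this group: if x_1^47 ≡ x_2^47 then (x_1x_2^{−1})^47 = 1, and the only element of order dividing gcd(47, 60) = 1 is 1, so x_1 = x_2.
With φ(0) = 0 this makes φ injective on all of ℤ/61ℤ, hence bijective (finite equal-size domain and codomain). In particular φ is bijective.
Since φ is bijective, we find the preimage of 4. The inverse of x ↦ x^47 on (ℤ/61ℤ)^× is x ↦ x^23, because 47·23 = 1081 = 18·60 + 1 ≡ 1 (mod 60) and x^{60} = 1 for x ≠ 0 (Fermat). So φ⁻¹(4) = 4^23 mod 61.
Repeated squaring mod 61: 4^1 ≡ 4, 4^2 ≡ 4² = 16, 4^4 ≡ 16² = 256 ≡ 12, 4^8 ≡ 12² = 144 ≡ 22, 4^16 ≡ 22² = 484 ≡ 57. Since 23 = 16 + 4 + 2 + 1, 4^23 ≡ 57·12·16·4: 57·12 = 684 ≡ 13, then 13·16 = 208 ≡ 25, then 25·4 = 100 ≡ 39. So 4^23 ≡ 39 (mod 61).
Hence φ⁻¹(4) = 39.

39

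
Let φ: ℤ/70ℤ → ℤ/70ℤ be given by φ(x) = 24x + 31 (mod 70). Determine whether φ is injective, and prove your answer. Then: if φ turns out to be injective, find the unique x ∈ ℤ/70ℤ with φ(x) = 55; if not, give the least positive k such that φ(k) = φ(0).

Recall: injectivity means: for all s, t in the domain, φ(s) = φ(t) implies s = t.
We have gcd(24, 70) = 2 > 1. Taking s = 0 and t = 35: φ(0) = 31 and φ(35) = 24·35 + 31 = 871 ≡ 31 (mod 70).
So φ(0) = φ(35) while 0 ≠ 35, so φ is not injective.
Since φ is not injective, we find the least positive k with φ(k) = φ(0): this means 24k ≡ 0 (mod 70), i.e. 70 ∣ 24k. Since gcd(24, 70) = 2, dividing through by 2 this holds exactly when 35 ∣ 12k, and as gcd(12, 35) = 1, exactly when 35 ∣ k.
The smallest positive such k is 35.

35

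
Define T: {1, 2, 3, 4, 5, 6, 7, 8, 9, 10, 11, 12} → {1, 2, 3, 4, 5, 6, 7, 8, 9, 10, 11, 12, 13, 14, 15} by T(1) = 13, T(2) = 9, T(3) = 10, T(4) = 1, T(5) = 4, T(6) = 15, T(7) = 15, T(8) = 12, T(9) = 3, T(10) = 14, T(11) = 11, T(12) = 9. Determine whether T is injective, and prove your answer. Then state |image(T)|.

T(6) = 15 = T(7) with 6 ≠ 7, so T is not injective.
The image of T is {1, 3, 4, 9, 10, 11, 12, 13, 14, 15}, which has 10 elements.

10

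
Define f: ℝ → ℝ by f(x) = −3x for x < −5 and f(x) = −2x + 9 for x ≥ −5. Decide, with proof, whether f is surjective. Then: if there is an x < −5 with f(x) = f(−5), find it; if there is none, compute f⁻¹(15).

-19/3

Both pieces are strictly decreasing (slopes −3 and −2), so each is injective on its own interval.
The left piece maps (−∞, −5) onto (15, ∞); the right piece maps [−5, ∞) onto (−∞, 19].
The union (15, ∞) ∪ (−∞, 19] covers ℝ, so f is surjective.
For the follow-up: the images overlap, so an x < −5 with f(x) = f(−5) exists. f(−5) = 19; solving −3x = 19 for x < −5 gives x = (19 − 0)/(−3) = −19/3.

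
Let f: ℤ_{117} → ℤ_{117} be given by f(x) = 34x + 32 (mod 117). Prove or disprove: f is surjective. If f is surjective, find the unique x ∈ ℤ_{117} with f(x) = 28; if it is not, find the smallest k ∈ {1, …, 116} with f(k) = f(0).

Recall: f is surjective if every y in the codomain equals f(x) for some x in the domain.
Since gcd(34, 117) = 1, 34 is invertible modulo 117. Euclid's algorithm: 117 = 3·34 + 15, 34 = 2·15 + 4, 15 = 3·4 + 3, 4 = 1·3 + 1; back-substituting gives 1 = 31·34 − 9·117, so 34⁻¹ ≡ 31 (mod 117).
Then y ↦ 31(y − 32) is a two-sided inverse to f, so every y ∈ ℤ_{117} has a preimage.
So f is surjective.
Since f is surjective, we find f⁻¹(28): we need 34x ≡ 28 − 32 ≡ 113 (mod 117). Using 34⁻¹ = 31: x ≡ 31·113 = 3503 = 29·117 + 110, so x = 110.
Check: f(110) = 34·110 + 32 = 3772 = 32·117 + 28 ≡ 28 (mod 117).

110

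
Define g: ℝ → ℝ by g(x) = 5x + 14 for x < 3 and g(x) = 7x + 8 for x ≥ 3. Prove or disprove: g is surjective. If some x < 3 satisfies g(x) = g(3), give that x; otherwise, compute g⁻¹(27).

Both pieces are strictly increasing (slopes 5 and 7), so each is injective on its own interval.
The left piece maps (−∞, 3) onto (−∞, 29); the right piece maps [3, ∞) onto [29, ∞).
These images together cover ℝ, so g is surjective.
Because the two images are disjoint, no x < 3 has g(x) = g(3), so we compute g⁻¹(27): 27 lies in (−∞, 29), so solve 5x + 14 = 27: x = (27 − 14)/5 = 13/5.

13/5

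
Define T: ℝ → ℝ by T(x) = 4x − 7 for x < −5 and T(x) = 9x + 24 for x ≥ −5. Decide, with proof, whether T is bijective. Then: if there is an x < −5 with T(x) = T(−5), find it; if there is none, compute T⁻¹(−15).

Both pieces are strictly increasing (slopes 4 and 9), so each is injective on its own interval.
The left piece maps (−∞, −5) onto (−∞, −27); the right piece maps [−5, ∞) onto [−21, ∞).
The images leave a gap (−27 has no preimage), so T is not surjective, hence not bijective.
Because the two images are disjoint, no x < −5 has T(x) = T(−5), so we compute T⁻¹(−15): −15 lies in [−21, ∞), so solve 9x + 24 = −15: x = (−15 − 24)/9 = −13/3.

-13/3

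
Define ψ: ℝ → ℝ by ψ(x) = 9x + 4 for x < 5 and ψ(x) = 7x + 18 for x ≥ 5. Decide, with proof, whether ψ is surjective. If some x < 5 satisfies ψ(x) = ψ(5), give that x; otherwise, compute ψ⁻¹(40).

4

Both pieces are strictly increasing (slopes 9 and 7), so each is injective on its own interval.
The left piece maps (−∞, 5) onto (−∞, 49); the right piece maps [5, ∞) onto [53, ∞).
The union (−∞, 49) ∪ [53, ∞) omits the interval between 49 and 53; in particular 49 has no preimage. So ψ is not surjective.
Because the two images are disjoint, no x < 5 has ψ(x) = ψ(5), so we compute ψ⁻¹(40): 40 lies in (−∞, 49), so solve 9x + 4 = 40: x = (40 − 4)/9 = 4.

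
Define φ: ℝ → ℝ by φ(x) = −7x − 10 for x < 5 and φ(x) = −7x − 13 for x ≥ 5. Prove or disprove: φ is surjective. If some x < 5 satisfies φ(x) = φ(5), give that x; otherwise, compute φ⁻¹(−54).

Both pieces are strictly decreasing (slopes −7 and −7), so each is injective on its own interval.
The left piece maps (−∞, 5) onto (−45, ∞); the right piece maps [5, ∞) onto (−∞, −48].
The union (−45, ∞) ∪ (−∞, −48] omits the interval between −45 and −48; in particular −45 has no preimage. So φ is not surjective.
Because the two images are disjoint, no x < 5 has φ(x) = φ(5), so we compute φ⁻¹(−54): −54 lies in (−∞, −48], so solve −7x − 13 = −54: x = (−54 + 13)/(−7) = 41/7.

41/7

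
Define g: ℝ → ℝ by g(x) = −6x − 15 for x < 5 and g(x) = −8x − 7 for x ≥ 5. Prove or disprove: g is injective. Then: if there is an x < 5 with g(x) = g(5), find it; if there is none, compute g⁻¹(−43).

14/3

Both pieces are strictly decreasing (slopes −6 and −8), so each is injective on its own interval.
The left piece maps (−∞, 5) onto (−45, ∞); the right piece maps [5, ∞) onto (−∞, −47].
These images are disjoint, so no value is attained by both pieces. Hence g is injective.
Because the two images are disjoint, no x < 5 has g(x) = g(5), so we compute g⁻¹(−43): −43 lies in (−45, ∞), so solve −6x − 15 = −43: x = (−43 + 15)/(−6) = 14/3.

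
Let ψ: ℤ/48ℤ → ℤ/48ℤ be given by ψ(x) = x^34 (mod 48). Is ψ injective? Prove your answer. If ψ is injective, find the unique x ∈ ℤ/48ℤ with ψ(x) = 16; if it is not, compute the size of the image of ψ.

ψ(2): Repeated squaring mod 48: 2^1 ≡ 2, 2^2 ≡ 2² = 4, 2^4 ≡ 4² = 16, 2^8 ≡ 16² = 256 ≡ 16, 2^16 ≡ 16² = 256 ≡ 16, 2^32 ≡ 16² = 256 ≡ 16. Since 34 = 32 + 2, 2^34 ≡ 16·4: 16·4 = 64 ≡ 16. So 2^34 ≡ 16 (mod 48).
ψ(4): Repeated squaring mod 48: 4^1 ≡ 4, 4^2 ≡ 4² = 16, 4^4 ≡ 16² = 256 ≡ 16, 4^8 ≡ 16² = 256 ≡ 16, 4^16 ≡ 16² = 256 ≡ 16, 4^32 ≡ 16² = 256 ≡ 16. Since 34 = 32 + 2, 4^34 ≡ 16·16: 16·16 = 256 ≡ 16. So 4^34 ≡ 16 (mod 48).
So ψ(2) = ψ(4) = 16 while 2 ≠ 4, thus ψ is not injective.
Since ψ is not injective, we determine |image(ψ)|. Computing x^34 mod 48 for each x (by repeated squaring, reducing mod 48 at every step), the values ψ(0), ψ(1), …, ψ(47) are: 0, 1, 16, 9, 16, 25, 0, 1, 16, 33, 16, 25, 0, 25, 16, 33, 16, 1, 0, 25, 16, 9, 16, 1, 0, 1, 16, 9, 16, 25, 0, 1, 16, 33, 16, 25, 0, 25, 16, 33, 16, 1, 0, 25, 16, 9, 16, 1.
The distinct values are {0, 1, 9, 16, 25, 33}; there are 6 of them.

6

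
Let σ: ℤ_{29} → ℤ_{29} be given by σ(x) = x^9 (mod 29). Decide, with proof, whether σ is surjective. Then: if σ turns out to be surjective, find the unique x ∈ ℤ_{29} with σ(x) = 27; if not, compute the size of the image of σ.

18

Since 29 is prime, the nonzero elements of ℤ_{29} form a cyclic group of order 28.
As gcd(9, 28) = 1, raising to the 9th power is a bijection on this group: if s^9 ≡ t^9 then (st^{−1})^9 = 1, and the only element of order dividing gcd(9, 28) = 1 is 1, so s = t.
With σ(0) = 0 this makes σ injective on all of ℤ_{29}, hence bijective (finite equal-size domain and codomain). In particular σ is surjective.
Since σ is surjective, we find the preimage of 27. The inverse of x ↦ x^9 on (ℤ_{29})^× is x ↦ x^25, because 9·25 = 225 = 8·28 + 1 ≡ 1 (mod 28) and x^{28} = 1 for x ≠ 0 (Fermat). So σ⁻¹(27) = 27^25 mod 29.
Repeated squaring mod 29: 27^1 ≡ 27, 27^2 ≡ 27² = 729 ≡ 4, 27^4 ≡ 4² = 16, 27^8 ≡ 16² = 256 ≡ 24, 27^16 ≡ 24² = 576 ≡ 25. Since 25 = 16 + 8 + 1, 27^25 ≡ 25·24·27: 25·24 = 600 ≡ 20, then 20·27 = 540 ≡ 18. So 27^25 ≡ 18 (mod 29).
Hence σ⁻¹(27) = 18.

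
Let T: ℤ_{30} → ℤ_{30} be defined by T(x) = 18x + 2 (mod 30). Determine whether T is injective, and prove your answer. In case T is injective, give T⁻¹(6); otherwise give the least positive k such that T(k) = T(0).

5

We have gcd(18, 30) = 6 > 1. Taking s = 0 and t = 5: T(0) = 2 and T(5) = 18·5 + 2 = 92 ≡ 2 (mod 30).
So T(0) = T(5) while 0 ≠ 5, so T is not injective.
Since T is not injective, we find the least positive k with T(k) = T(0): this means 18k ≡ 0 (mod 30), i.e. 30 ∣ 18k. Since gcd(18, 30) = 6, dividing through by 6 this holds exactly when 5 ∣ 3k, and as gcd(3, 5) = 1, exactly when 5 ∣ k.
The smallest positive such k is 5.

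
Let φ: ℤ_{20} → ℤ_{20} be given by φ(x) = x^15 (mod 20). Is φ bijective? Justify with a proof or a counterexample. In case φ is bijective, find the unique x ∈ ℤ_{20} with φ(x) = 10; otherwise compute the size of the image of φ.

15

φ(0) = 0^15 = 0.
φ(10): Repeated squaring mod 20: 10^1 ≡ 10, 10^2 ≡ 10² = 100 ≡ 0, 10^4 ≡ 0² = 0, 10^8 ≡ 0² = 0. Since 15 = 8 + 4 + 2 + 1, 10^15 ≡ 0·0·0·10: 0·0 = 0, then 0·0 = 0, then 0·10 = 0. So 10^15 ≡ 0 (mod 20).
So φ(0) = φ(10) = 0 while 0 ≠ 10, hence φ is not injective, hence not bijective.
Since φ is not bijective, we determine |image(φ)|. Computing x^15 mod 20 for each x (by repeated squaring, reducing mod 20 at every step), the values φ(0), φ(1), …, φ(19) are: 0, 1, 8, 7, 4, 5, 16, 3, 12, 9, 0, 11, 8, 17, 4, 15, 16, 13, 12, 19.
The distinct values are {0, 1, 3, 4, 5, 7, 8, 9, 11, 12, 13, 15, 16, 17, 19}; there are 15 of them.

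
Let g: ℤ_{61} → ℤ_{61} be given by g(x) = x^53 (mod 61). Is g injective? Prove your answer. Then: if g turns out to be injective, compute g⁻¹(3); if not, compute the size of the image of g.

Since 61 is prime, the nonzero elements of ℤ_{61} form a cyclic group of order 60.
As gcd(53, 60) = 1, raising to the 53rd power is a bijection on this group: if s^53 ≡ t^53 then (st^{−1})^53 = 1, and the only element of order dividing gcd(53, 60) = 1 is 1, so s = t.
With g(0) = 0 this makes g injective on all of ℤ_{61}, hence bijective (finite equal-size domain and codomain). In particular g is injective.
Since g is injective, we find the preimage of 3. The inverse of x ↦ x^53 on (ℤ_{61})^× is x ↦ x^17, because 53·17 = 901 = 15·60 + 1 ≡ 1 (mod 60) and x^{60} = 1 for x ≠ 0 (Fermat). So g⁻¹(3) = 3^17 mod 61.
Repeated squaring mod 61: 3^1 ≡ 3, 3^2 ≡ 3² = 9, 3^4 ≡ 9² = 81 ≡ 20, 3^8 ≡ 20² = 400 ≡ 34, 3^16 ≡ 34² = 1156 ≡ 58. Since 17 = 16 + 1, 3^17 ≡ 58·3: 58·3 = 174 ≡ 52. So 3^17 ≡ 52 (mod 61).
Hence g⁻¹(3) = 52.

52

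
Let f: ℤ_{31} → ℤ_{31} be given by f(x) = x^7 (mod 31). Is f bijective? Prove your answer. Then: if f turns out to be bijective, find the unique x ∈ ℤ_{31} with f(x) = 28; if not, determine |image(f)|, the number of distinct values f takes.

Since 31 is prime, the nonzero elements of ℤ_{31} form a cyclic group of order 30.
As gcd(7, 30) = 1, raising to the 7th power is a bijection on this group: if x_1^7 ≡ x_2^7 then (x_1x_2^{−1})^7 = 1, and the only element of order dividing gcd(7, 30) = 1 is 1, so x_1 = x_2.
With f(0) = 0 this makes f injective on all of ℤ_{31}, hence bijective (finite equal-size domain and codomain). In particular f is bijective.
Since f is bijective, we find the preimage of 28. The inverse of x ↦ x^7 on (ℤ_{31})^× is x ↦ x^13, because 7·13 = 91 = 3·30 + 1 ≡ 1 (mod 30) and x^{30} = 1 for x ≠ 0 (Fermat). So f⁻¹(28) = 28^13 mod 31.
Repeated squaring mod 31: 28^1 ≡ 28, 28^2 ≡ 28² = 784 ≡ 9, 28^4 ≡ 9² = 81 ≡ 19, 28^8 ≡ 19² = 361 ≡ 20. Since 13 = 8 + 4 + 1, 28^13 ≡ 20·19·28: 20·19 = 380 ≡ 8, then 8·28 = 224 ≡ 7. So 28^13 ≡ 7 (mod 31).
Hence f⁻¹(28) = 7.

7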